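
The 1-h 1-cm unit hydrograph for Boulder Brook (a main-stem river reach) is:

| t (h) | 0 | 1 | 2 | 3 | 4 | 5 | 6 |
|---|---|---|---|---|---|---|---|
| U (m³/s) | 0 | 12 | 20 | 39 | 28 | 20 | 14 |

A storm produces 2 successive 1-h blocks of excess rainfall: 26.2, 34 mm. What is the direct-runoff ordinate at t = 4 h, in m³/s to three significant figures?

Q ≈ 206 m³/s

By discrete convolution, Q_j = Σ (P_i / 10 mm) · U_{j−i}.
At t = 4 h (j=4): Q = (26.2/10)·28 + (34/10)·39 = 206 m³/s.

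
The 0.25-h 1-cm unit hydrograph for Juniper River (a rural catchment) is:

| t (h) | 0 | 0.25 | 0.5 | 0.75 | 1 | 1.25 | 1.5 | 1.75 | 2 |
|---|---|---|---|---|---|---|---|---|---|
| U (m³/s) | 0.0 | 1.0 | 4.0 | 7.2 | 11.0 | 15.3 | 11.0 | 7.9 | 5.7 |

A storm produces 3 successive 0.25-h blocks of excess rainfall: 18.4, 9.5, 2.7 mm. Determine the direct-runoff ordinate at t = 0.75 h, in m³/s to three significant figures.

By discrete convolution, Q_j = Σ (P_i / 10 mm) · U_{j−i}.
At t = 0.75 h (j=3): Q = (18.4/10)·7.2 + (9.5/10)·4.0 + (2.7/10)·1.0 = 17.3 m³/s.

Q ≈ 17.3 m³/s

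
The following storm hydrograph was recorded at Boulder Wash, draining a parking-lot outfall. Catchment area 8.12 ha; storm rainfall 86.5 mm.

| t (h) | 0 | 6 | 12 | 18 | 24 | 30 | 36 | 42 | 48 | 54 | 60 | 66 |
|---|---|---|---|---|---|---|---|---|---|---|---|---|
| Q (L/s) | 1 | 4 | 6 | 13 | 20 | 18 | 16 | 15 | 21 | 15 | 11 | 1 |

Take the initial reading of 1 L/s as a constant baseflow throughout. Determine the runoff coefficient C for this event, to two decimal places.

ΣQ_DR = 129.0 L/s; V = ΣQ_DR·Δt = 2.786 × 10^6 L.
Runoff depth d = V / A = 34.32 mm.
C = d / P = 34.32 / 86.5 = 0.40.

C ≈ 0.40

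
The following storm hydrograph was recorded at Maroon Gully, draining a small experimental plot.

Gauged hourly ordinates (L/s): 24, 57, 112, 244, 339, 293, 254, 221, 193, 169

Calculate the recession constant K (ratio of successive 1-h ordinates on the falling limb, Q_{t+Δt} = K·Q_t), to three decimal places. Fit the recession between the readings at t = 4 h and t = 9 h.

K ≈ 0.870

Using the recession-limb readings at t = 4 h and t = 9 h: Q falls from 339 to 169 L/s over 5 intervals.
K = (Q₂/Q₁)^(1/5) = (169/339)^(1/5) = 0.870.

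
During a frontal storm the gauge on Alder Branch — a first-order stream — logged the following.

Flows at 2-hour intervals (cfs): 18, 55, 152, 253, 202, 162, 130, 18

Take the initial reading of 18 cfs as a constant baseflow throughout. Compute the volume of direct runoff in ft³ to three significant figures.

Direct-runoff ordinates (Q − Q_b): 0.0, 37.0, 134.0, 235.0, 184.0, 144.0, 112.0, 0.0 cfs.
ΣQ_DR = 846.0 cfs.
With Δt = 2 h = 7200 s, V = ΣQ_DR · Δt = 846.0 × 7200 = 6.09 × 10^6 ft³.

V ≈ 6.09 × 10^6 ft³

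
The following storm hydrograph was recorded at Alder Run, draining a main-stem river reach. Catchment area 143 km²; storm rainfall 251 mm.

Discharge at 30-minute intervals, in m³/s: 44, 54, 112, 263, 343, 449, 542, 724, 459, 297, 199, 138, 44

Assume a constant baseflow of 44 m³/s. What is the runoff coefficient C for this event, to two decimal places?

ΣQ_DR = 3096 m³/s; V = ΣQ_DR·Δt = 5.573 × 10^6 m³.
Runoff depth d = V / A = 38.97 mm.
C = d / P = 38.97 / 251 = 0.16.

C ≈ 0.16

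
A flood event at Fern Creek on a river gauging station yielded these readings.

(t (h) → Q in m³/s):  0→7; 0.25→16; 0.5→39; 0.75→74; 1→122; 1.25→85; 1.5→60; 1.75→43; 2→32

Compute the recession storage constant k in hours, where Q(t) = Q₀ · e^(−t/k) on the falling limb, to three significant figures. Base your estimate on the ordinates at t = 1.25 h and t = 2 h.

On the falling limb, Q drops from 85 to 32 m³/s between t = 1.25 h and t = 2 h (Δt = 0.75 h).
k = −Δt / ln(Q₂/Q₁) = −0.75 / ln(32/85) = 0.768 h.

k ≈ 0.768 h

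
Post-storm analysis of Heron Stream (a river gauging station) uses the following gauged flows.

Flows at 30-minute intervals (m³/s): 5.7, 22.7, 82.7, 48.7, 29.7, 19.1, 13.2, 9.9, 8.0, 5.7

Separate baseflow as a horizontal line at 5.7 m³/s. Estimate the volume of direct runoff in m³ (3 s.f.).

V ≈ 3.39 × 10^5 m³

Direct-runoff ordinates (Q − Q_b): 0.0, 17.0, 77.0, 43.0, 24.0, 13.4, 7.5, 4.2, 2.3, 0.0 m³/s.
ΣQ_DR = 188.4 m³/s.
With Δt = 0.5 h = 1800 s, V = ΣQ_DR · Δt = 188.4 × 1800 = 3.39 × 10^5 m³.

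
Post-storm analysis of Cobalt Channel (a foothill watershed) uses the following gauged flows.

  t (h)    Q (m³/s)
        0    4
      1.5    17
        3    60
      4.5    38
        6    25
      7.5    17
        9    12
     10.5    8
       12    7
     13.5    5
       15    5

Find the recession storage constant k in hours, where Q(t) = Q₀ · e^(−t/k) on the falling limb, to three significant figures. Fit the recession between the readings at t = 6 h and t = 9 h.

On the falling limb, Q drops from 25 to 12 m³/s between t = 6 h and t = 9 h (Δt = 3 h).
k = −Δt / ln(Q₂/Q₁) = −3 / ln(12/25) = 4.09 h.

k ≈ 4.09 h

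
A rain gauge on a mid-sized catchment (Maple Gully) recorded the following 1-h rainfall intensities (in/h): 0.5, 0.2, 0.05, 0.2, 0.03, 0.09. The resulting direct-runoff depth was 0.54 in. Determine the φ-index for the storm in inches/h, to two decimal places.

φ ≈ 0.12 in/h

Only the 3 blocks with intensity above φ contribute runoff: 0.5, 0.2, 0.2 in/h.
Σ(I−φ)·Δt = d  ⇒  (0.5+0.2+0.2 − 3φ)·1 = 0.54
φ = (0.9000 − 0.54/1) / 3 = 0.12 in/h.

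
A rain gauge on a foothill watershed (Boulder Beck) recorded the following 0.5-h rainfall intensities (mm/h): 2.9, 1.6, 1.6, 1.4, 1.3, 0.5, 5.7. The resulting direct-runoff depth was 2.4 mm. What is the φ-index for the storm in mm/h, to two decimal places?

φ ≈ 1.90 mm/h

Only the 2 blocks with intensity above φ contribute runoff: 2.9, 5.7 mm/h.
Σ(I−φ)·Δt = d  ⇒  (2.9+5.7 − 2φ)·0.5 = 2.4
φ = (8.600 − 2.4/0.5) / 2 = 1.90 mm/h.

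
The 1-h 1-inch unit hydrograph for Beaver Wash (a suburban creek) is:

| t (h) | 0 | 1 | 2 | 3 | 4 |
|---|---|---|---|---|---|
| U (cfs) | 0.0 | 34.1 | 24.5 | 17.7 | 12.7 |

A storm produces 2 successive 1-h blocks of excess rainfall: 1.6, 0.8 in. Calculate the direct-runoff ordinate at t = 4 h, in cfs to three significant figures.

Q ≈ 34.5 cfs

By discrete convolution, Q_j = Σ (P_i / 1 in) · U_{j−i}.
At t = 4 h (j=4): Q = (1.6/1)·12.7 + (0.8/1)·17.7 = 34.5 cfs.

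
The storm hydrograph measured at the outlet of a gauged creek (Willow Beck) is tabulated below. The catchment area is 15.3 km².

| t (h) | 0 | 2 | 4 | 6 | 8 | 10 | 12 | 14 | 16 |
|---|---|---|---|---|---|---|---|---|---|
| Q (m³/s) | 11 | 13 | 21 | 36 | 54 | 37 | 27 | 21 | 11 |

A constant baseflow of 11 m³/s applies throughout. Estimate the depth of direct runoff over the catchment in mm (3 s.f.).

d ≈ 62.1 mm

Direct runoff: 0.0, 2.0, 10.0, 25.0, 43.0, 26.0, 16.0, 10.0, 0.0 m³/s; ΣQ_DR = 132.0 m³/s.
V = ΣQ_DR · Δt = 132.0 × 7200 s = 9.504 × 10^5 m³.
Over A = 15.3 km², depth = V / A = 62.1 mm.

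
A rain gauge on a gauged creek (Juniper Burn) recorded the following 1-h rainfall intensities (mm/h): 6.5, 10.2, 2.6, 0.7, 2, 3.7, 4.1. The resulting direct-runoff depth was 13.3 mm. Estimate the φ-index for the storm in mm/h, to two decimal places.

Only the 4 blocks with intensity above φ contribute runoff: 6.5, 10.2, 3.7, 4.1 mm/h.
Σ(I−φ)·Δt = d  ⇒  (6.5+10.2+3.7+4.1 − 4φ)·1 = 13.3
φ = (24.50 − 13.3/1) / 4 = 2.80 mm/h.

φ ≈ 2.80 mm/h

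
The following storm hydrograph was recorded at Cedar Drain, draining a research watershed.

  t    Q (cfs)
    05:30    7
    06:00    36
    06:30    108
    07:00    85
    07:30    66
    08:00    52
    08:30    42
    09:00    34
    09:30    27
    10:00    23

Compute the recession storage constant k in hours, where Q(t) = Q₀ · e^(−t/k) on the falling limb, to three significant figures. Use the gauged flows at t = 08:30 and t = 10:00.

k ≈ 2.49 h

On the falling limb, Q drops from 42 to 23 cfs between t = 08:30 and t = 10:00 (Δt = 1.5 h).
k = −Δt / ln(Q₂/Q₁) = −1.5 / ln(23/42) = 2.49 h.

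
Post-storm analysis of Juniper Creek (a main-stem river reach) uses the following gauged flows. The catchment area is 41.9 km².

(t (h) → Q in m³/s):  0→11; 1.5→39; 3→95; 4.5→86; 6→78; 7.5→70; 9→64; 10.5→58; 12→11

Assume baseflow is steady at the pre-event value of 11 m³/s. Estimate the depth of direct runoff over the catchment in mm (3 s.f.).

Direct runoff: 0.0, 28.0, 84.0, 75.0, 67.0, 59.0, 53.0, 47.0, 0.0 m³/s; ΣQ_DR = 413.0 m³/s.
V = ΣQ_DR · Δt = 413.0 × 5400 s = 2.230 × 10^6 m³.
Over A = 41.9 km², depth = V / A = 53.2 mm.

d ≈ 53.2 mm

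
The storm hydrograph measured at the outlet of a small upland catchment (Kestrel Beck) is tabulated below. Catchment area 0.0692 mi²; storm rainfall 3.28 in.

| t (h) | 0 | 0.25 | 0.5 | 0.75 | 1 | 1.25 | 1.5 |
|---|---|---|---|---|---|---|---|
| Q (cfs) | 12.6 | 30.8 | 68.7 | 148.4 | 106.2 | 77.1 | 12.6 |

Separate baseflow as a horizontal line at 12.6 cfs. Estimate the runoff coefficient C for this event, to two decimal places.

ΣQ_DR = 368.2 cfs; V = ΣQ_DR·Δt = 3.314 × 10^5 ft³.
Runoff depth d = V / A = 2.061 in.
C = d / P = 2.061 / 3.28 = 0.63.

C ≈ 0.63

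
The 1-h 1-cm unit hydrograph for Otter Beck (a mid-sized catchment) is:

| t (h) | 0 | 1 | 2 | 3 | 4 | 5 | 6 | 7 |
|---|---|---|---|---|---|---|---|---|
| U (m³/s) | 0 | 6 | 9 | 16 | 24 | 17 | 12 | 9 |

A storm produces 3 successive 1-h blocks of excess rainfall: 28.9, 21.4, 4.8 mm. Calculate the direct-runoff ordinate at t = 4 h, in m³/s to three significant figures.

Q ≈ 108 m³/s

By discrete convolution, Q_j = Σ (P_i / 10 mm) · U_{j−i}.
At t = 4 h (j=4): Q = (28.9/10)·24 + (21.4/10)·16 + (4.8/10)·9 = 108 m³/s.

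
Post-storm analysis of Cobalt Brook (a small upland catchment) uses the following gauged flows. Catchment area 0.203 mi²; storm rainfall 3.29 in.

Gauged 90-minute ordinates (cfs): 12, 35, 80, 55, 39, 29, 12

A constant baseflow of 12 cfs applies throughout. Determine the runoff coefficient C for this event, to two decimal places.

ΣQ_DR = 178.0 cfs; V = ΣQ_DR·Δt = 9.612 × 10^5 ft³.
Runoff depth d = V / A = 2.038 in.
C = d / P = 2.038 / 3.29 = 0.62.

C ≈ 0.62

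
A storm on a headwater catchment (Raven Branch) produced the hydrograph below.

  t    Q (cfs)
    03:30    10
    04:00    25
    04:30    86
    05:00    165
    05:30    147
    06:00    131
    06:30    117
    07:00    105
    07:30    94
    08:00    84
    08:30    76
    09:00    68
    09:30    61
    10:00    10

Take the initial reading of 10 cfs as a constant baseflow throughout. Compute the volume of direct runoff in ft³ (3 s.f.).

V ≈ 1.87 × 10^6 ft³

Direct-runoff ordinates (Q − Q_b): 0.0, 15.0, 76.0, 155.0, 137.0, 121.0, 107.0, 95.0, 84.0, 74.0, 66.0, 58.0, 51.0, 0.0 cfs.
ΣQ_DR = 1039 cfs.
With Δt = 0.5 h = 1800 s, V = ΣQ_DR · Δt = 1039 × 1800 = 1.87 × 10^6 ft³.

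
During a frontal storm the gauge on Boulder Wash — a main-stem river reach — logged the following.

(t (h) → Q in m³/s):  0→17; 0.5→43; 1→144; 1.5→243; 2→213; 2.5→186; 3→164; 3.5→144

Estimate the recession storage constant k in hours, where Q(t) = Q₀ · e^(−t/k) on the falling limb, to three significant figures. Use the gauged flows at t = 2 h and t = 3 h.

On the falling limb, Q drops from 213 to 164 m³/s between t = 2 h and t = 3 h (Δt = 1 h).
k = −Δt / ln(Q₂/Q₁) = −1 / ln(164/213) = 3.83 h.

k ≈ 3.83 h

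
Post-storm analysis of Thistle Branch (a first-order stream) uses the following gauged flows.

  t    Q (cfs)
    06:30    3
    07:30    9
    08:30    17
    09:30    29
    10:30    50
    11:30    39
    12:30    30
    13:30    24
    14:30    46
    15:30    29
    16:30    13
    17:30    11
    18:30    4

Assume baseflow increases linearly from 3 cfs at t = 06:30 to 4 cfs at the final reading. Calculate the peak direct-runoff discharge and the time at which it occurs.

Q_p = 46.67 cfs at t = 10:30

Subtracting baseflow gives direct-runoff ordinates: 0.00, 5.92, 13.83, 25.75, 46.67, 35.58, 26.50, 20.42, 42.33, 25.25, 9.17, 7.08, 0.00 cfs.
The maximum is 46.67 cfs, occurring at the reading for t = 10:30.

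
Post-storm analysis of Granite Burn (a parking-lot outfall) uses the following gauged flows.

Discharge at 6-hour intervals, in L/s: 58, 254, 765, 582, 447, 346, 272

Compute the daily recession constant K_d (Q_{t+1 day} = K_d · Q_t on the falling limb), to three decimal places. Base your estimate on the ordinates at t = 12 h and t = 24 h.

K_d ≈ 0.341

Between t = 12 h and t = 24 h the flow falls from 765 to 447 L/s over 2×6 h = 12 h.
Per-interval ratio K = (447/765)^(1/2) = 0.7644; K_d = K^(24/6) = 0.341.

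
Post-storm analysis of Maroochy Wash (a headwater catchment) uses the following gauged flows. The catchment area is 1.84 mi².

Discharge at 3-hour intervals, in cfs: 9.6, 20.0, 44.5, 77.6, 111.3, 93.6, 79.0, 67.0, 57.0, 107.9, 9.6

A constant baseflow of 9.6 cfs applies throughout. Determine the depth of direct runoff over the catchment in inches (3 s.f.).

Direct runoff: 0.0, 10.4, 34.9, 68.0, 101.7, 84.0, 69.4, 57.4, 47.4, 98.3, 0.0 cfs; ΣQ_DR = 571.5 cfs.
V = ΣQ_DR · Δt = 571.5 × 10800 s = 6.172 × 10^6 ft³.
Over A = 1.84 mi², depth = V / A = 1.44 in.

d ≈ 1.44 in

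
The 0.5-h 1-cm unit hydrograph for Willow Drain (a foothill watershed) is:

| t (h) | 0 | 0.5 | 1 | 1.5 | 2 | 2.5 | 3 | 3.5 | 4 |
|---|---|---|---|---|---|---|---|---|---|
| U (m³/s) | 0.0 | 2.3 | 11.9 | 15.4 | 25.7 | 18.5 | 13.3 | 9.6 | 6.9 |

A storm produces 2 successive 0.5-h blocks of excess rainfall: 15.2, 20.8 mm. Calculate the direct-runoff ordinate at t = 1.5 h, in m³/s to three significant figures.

Q ≈ 48.2 m³/s

By discrete convolution, Q_j = Σ (P_i / 10 mm) · U_{j−i}.
At t = 1.5 h (j=3): Q = (15.2/10)·15.4 + (20.8/10)·11.9 = 48.2 m³/s.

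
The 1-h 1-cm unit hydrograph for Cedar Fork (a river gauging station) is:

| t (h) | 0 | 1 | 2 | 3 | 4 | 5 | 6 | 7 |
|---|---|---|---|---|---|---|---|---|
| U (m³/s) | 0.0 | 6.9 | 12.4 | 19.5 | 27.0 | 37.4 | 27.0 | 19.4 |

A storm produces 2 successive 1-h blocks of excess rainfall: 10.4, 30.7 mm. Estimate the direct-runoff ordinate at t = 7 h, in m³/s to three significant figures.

By discrete convolution, Q_j = Σ (P_i / 10 mm) · U_{j−i}.
At t = 7 h (j=7): Q = (10.4/10)·19.4 + (30.7/10)·27.0 = 103 m³/s.

Q ≈ 103 m³/s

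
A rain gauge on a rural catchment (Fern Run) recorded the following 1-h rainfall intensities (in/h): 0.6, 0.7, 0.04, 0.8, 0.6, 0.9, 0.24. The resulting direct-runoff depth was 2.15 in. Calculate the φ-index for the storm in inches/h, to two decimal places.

Only the 5 blocks with intensity above φ contribute runoff: 0.6, 0.7, 0.8, 0.6, 0.9 in/h.
Σ(I−φ)·Δt = d  ⇒  (0.6+0.7+0.8+0.6+0.9 − 5φ)·1 = 2.15
φ = (3.600 − 2.15/1) / 5 = 0.29 in/h.

φ ≈ 0.29 in/h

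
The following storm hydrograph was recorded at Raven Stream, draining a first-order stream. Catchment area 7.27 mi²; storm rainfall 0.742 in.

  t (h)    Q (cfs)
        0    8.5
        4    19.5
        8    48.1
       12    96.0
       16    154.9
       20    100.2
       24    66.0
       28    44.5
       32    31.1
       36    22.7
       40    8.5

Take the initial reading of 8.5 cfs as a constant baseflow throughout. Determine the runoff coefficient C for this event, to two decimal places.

C ≈ 0.58

ΣQ_DR = 506.5 cfs; V = ΣQ_DR·Δt = 7.294 × 10^6 ft³.
Runoff depth d = V / A = 0.4318 in.
C = d / P = 0.4318 / 0.742 = 0.58.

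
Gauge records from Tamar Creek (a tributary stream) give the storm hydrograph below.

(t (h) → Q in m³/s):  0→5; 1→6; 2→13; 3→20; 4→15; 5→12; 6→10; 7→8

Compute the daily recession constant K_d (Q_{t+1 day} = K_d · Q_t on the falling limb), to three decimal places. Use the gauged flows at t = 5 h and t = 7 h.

K_d ≈ 0.008

Between t = 5 h and t = 7 h the flow falls from 12 to 8 m³/s over 2×1 h = 2 h.
Per-interval ratio K = (8/12)^(1/2) = 0.8165; K_d = K^(24/1) = 0.008.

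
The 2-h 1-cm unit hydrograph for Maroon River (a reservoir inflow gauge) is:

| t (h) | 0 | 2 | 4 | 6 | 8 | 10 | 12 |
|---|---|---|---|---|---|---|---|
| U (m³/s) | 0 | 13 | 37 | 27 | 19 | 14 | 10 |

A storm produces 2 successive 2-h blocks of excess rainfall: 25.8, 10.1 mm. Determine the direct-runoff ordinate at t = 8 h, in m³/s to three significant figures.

By discrete convolution, Q_j = Σ (P_i / 10 mm) · U_{j−i}.
At t = 8 h (j=4): Q = (25.8/10)·19 + (10.1/10)·27 = 76.3 m³/s.

Q ≈ 76.3 m³/s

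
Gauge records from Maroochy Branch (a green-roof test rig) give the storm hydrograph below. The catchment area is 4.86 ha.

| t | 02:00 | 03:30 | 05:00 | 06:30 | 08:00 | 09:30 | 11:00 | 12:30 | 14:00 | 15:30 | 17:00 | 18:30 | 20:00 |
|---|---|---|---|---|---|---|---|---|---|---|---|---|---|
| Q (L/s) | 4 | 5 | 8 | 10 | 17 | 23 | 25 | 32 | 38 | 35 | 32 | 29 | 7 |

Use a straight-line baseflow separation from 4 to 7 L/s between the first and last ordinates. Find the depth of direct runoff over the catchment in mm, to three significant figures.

d ≈ 21.5 mm

Direct runoff: 0.00, 0.75, 3.50, 5.25, 12.00, 17.75, 19.50, 26.25, 32.00, 28.75, 25.50, 22.25, 0.00 L/s; ΣQ_DR = 193.5 L/s.
V = ΣQ_DR · Δt = 193.5 × 5400 s = 1.045 × 10^6 L.
Over A = 4.86 ha, depth = V / A = 21.5 mm.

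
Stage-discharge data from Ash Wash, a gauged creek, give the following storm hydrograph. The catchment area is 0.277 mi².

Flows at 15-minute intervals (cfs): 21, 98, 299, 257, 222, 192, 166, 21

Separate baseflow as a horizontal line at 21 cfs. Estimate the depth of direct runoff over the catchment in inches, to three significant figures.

Direct runoff: 0.0, 77.0, 278.0, 236.0, 201.0, 171.0, 145.0, 0.0 cfs; ΣQ_DR = 1108 cfs.
V = ΣQ_DR · Δt = 1108 × 900 s = 9.972 × 10^5 ft³.
Over A = 0.277 mi², depth = V / A = 1.55 in.

d ≈ 1.55 in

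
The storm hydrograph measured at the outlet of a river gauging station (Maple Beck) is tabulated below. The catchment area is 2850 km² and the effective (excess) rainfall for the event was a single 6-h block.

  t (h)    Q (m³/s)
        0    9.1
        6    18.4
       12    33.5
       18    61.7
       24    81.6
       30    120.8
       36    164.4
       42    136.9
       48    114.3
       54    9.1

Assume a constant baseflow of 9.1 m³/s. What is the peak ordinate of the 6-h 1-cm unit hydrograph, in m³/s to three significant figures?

Direct runoff: 0.0, 9.3, 24.4, 52.6, 72.5, 111.7, 155.3, 127.8, 105.2, 0.0 m³/s; ΣQ_DR = 658.8 m³/s, peak = 155.3 m³/s.
Runoff depth d = ΣQ_DR·Δt / A = 658.8 × 21600 / (2850 km²) = 4.993 mm.
The 1-cm UH is the DRH scaled by (10 mm)/d, so U_p = 155.3 × 10/4.993 = 311 m³/s.

U_p ≈ 311 m³/s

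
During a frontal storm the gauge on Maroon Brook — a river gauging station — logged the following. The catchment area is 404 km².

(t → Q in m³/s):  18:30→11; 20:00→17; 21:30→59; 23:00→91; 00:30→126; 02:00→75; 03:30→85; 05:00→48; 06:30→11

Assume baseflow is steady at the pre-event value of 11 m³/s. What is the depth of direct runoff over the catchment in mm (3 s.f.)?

d ≈ 5.67 mm

Direct runoff: 0.0, 6.0, 48.0, 80.0, 115.0, 64.0, 74.0, 37.0, 0.0 m³/s; ΣQ_DR = 424.0 m³/s.
V = ΣQ_DR · Δt = 424.0 × 5400 s = 2.290 × 10^6 m³.
Over A = 404 km², depth = V / A = 5.67 mm.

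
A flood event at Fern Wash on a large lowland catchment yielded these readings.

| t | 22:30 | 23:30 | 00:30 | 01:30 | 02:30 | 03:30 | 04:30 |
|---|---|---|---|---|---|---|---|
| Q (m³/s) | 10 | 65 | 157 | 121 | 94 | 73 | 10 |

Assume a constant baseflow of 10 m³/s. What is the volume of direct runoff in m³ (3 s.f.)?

V ≈ 1.66 × 10^6 m³

Direct-runoff ordinates (Q − Q_b): 0.0, 55.0, 147.0, 111.0, 84.0, 63.0, 0.0 m³/s.
ΣQ_DR = 460.0 m³/s.
With Δt = 1 h = 3600 s, V = ΣQ_DR · Δt = 460.0 × 3600 = 1.66 × 10^6 m³.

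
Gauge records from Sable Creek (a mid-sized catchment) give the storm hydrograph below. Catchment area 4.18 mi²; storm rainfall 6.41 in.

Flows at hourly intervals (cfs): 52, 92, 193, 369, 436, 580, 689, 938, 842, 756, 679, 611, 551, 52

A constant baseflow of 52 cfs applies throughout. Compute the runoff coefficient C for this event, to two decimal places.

C ≈ 0.35

ΣQ_DR = 6112 cfs; V = ΣQ_DR·Δt = 2.200 × 10^7 ft³.
Runoff depth d = V / A = 2.266 in.
C = d / P = 2.266 / 6.41 = 0.35.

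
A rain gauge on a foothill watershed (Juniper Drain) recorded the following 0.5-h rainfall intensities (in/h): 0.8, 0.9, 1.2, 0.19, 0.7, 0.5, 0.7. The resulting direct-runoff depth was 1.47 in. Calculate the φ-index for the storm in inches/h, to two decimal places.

φ ≈ 0.31 in/h

Only the 6 blocks with intensity above φ contribute runoff: 0.8, 0.9, 1.2, 0.7, 0.5, 0.7 in/h.
Σ(I−φ)·Δt = d  ⇒  (0.8+0.9+1.2+0.7+0.5+0.7 − 6φ)·0.5 = 1.47
φ = (4.800 − 1.47/0.5) / 6 = 0.31 in/h.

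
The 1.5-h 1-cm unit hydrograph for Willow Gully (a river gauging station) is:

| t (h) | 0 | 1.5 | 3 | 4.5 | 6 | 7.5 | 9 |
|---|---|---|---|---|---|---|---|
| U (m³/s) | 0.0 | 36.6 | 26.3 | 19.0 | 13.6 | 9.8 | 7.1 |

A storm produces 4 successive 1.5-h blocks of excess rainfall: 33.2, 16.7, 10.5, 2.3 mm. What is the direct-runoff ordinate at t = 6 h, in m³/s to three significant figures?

Q ≈ 113 m³/s

By discrete convolution, Q_j = Σ (P_i / 10 mm) · U_{j−i}.
At t = 6 h (j=4): Q = (33.2/10)·13.6 + (16.7/10)·19.0 + (10.5/10)·26.3 + (2.3/10)·36.6 = 113 m³/s.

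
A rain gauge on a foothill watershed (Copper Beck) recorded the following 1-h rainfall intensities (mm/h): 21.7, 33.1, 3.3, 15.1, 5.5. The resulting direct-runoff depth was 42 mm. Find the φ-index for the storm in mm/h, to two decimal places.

φ ≈ 9.30 mm/h

Only the 3 blocks with intensity above φ contribute runoff: 21.7, 33.1, 15.1 mm/h.
Σ(I−φ)·Δt = d  ⇒  (21.7+33.1+15.1 − 3φ)·1 = 42
φ = (69.90 − 42/1) / 3 = 9.30 mm/h.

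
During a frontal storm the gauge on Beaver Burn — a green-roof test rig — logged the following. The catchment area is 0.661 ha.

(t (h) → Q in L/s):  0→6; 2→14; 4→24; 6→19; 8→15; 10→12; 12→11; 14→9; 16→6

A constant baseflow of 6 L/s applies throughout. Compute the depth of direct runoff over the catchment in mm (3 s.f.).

Direct runoff: 0.0, 8.0, 18.0, 13.0, 9.0, 6.0, 5.0, 3.0, 0.0 L/s; ΣQ_DR = 62.00 L/s.
V = ΣQ_DR · Δt = 62.00 × 7200 s = 4.464 × 10^5 L.
Over A = 0.661 ha, depth = V / A = 67.5 mm.

d ≈ 67.5 mm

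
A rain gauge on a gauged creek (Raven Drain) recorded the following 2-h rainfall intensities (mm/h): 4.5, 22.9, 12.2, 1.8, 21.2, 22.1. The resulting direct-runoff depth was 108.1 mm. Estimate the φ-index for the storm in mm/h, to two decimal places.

φ ≈ 6.09 mm/h

Only the 4 blocks with intensity above φ contribute runoff: 22.9, 12.2, 21.2, 22.1 mm/h.
Σ(I−φ)·Δt = d  ⇒  (22.9+12.2+21.2+22.1 − 4φ)·2 = 108.1
φ = (78.40 − 108.1/2) / 4 = 6.09 mm/h.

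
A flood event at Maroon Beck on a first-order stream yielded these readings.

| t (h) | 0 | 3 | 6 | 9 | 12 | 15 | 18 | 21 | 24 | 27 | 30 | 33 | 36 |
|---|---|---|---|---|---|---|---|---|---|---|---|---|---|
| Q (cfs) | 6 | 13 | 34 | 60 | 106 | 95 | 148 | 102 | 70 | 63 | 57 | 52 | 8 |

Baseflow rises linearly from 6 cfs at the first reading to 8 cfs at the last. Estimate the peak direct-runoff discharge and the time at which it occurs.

Q_p = 141.00 cfs at t = 18 h

Subtracting baseflow gives direct-runoff ordinates: 0.00, 6.83, 27.67, 53.50, 99.33, 88.17, 141.00, 94.83, 62.67, 55.50, 49.33, 44.17, 0.00 cfs.
The maximum is 141.00 cfs, occurring at the reading for t = 18 h.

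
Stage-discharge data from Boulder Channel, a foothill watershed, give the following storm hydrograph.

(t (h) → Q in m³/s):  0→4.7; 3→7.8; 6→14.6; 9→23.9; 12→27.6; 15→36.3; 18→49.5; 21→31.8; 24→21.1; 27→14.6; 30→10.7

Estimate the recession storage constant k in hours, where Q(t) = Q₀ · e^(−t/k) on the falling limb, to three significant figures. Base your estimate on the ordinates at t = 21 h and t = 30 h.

k ≈ 8.26 h

On the falling limb, Q drops from 31.8 to 10.7 m³/s between t = 21 h and t = 30 h (Δt = 9 h).
k = −Δt / ln(Q₂/Q₁) = −9 / ln(10.7/31.8) = 8.26 h.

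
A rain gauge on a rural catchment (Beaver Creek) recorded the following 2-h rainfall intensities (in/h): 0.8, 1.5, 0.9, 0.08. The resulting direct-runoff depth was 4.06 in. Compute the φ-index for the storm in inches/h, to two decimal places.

Only the 3 blocks with intensity above φ contribute runoff: 0.8, 1.5, 0.9 in/h.
Σ(I−φ)·Δt = d  ⇒  (0.8+1.5+0.9 − 3φ)·2 = 4.06
φ = (3.200 − 4.06/2) / 3 = 0.39 in/h.

φ ≈ 0.39 in/h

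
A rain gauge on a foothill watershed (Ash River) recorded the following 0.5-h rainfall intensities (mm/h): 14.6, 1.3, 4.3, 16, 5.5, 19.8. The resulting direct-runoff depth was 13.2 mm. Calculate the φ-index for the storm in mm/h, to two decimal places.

Only the 3 blocks with intensity above φ contribute runoff: 14.6, 16, 19.8 mm/h.
Σ(I−φ)·Δt = d  ⇒  (14.6+16+19.8 − 3φ)·0.5 = 13.2
φ = (50.40 − 13.2/0.5) / 3 = 8.00 mm/h.

φ ≈ 8.00 mm/h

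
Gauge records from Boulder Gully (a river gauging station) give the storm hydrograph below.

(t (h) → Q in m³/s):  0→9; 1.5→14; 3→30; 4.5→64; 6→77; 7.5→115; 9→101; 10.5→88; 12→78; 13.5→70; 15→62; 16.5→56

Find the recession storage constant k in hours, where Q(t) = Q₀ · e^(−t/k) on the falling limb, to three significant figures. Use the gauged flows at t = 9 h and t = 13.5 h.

On the falling limb, Q drops from 101 to 70 m³/s between t = 9 h and t = 13.5 h (Δt = 4.5 h).
k = −Δt / ln(Q₂/Q₁) = −4.5 / ln(70/101) = 12.3 h.

k ≈ 12.3 h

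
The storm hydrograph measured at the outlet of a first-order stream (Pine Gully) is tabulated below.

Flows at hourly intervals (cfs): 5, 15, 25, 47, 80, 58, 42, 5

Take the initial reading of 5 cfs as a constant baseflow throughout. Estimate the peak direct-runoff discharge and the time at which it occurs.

Q_p = 75.0 cfs at t = 4 h

Subtracting baseflow gives direct-runoff ordinates: 0.0, 10.0, 20.0, 42.0, 75.0, 53.0, 37.0, 0.0 cfs.
The maximum is 75.0 cfs, occurring at the reading for t = 4 h.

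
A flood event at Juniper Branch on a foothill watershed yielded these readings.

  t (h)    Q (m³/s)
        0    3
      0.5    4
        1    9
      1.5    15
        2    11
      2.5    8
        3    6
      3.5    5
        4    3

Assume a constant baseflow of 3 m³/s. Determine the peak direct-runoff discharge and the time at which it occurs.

Subtracting baseflow gives direct-runoff ordinates: 0.0, 1.0, 6.0, 12.0, 8.0, 5.0, 3.0, 2.0, 0.0 m³/s.
The maximum is 12.0 m³/s, occurring at the reading for t = 1.5 h.

Q_p = 12.0 m³/s at t = 1.5 h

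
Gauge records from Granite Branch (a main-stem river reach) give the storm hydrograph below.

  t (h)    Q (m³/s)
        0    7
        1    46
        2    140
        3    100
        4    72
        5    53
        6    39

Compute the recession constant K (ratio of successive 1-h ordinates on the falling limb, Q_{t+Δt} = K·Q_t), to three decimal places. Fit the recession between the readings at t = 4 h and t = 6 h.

Using the recession-limb readings at t = 4 h and t = 6 h: Q falls from 72 to 39 m³/s over 2 intervals.
K = (Q₂/Q₁)^(1/2) = (39/72)^(1/2) = 0.736.

K ≈ 0.736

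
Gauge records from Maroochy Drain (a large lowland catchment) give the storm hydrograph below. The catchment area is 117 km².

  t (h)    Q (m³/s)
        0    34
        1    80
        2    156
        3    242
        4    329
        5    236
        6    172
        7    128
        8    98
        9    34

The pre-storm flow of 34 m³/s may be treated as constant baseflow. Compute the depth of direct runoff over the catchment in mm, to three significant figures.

d ≈ 36.0 mm

Direct runoff: 0.0, 46.0, 122.0, 208.0, 295.0, 202.0, 138.0, 94.0, 64.0, 0.0 m³/s; ΣQ_DR = 1169 m³/s.
V = ΣQ_DR · Δt = 1169 × 3600 s = 4.208 × 10^6 m³.
Over A = 117 km², depth = V / A = 36.0 mm.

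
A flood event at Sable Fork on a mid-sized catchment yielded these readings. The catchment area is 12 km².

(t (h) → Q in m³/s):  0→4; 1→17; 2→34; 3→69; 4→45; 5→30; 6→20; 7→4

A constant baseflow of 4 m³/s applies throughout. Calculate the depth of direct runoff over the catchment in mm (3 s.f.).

d ≈ 57.3 mm

Direct runoff: 0.0, 13.0, 30.0, 65.0, 41.0, 26.0, 16.0, 0.0 m³/s; ΣQ_DR = 191.0 m³/s.
V = ΣQ_DR · Δt = 191.0 × 3600 s = 6.876 × 10^5 m³.
Over A = 12 km², depth = V / A = 57.3 mm.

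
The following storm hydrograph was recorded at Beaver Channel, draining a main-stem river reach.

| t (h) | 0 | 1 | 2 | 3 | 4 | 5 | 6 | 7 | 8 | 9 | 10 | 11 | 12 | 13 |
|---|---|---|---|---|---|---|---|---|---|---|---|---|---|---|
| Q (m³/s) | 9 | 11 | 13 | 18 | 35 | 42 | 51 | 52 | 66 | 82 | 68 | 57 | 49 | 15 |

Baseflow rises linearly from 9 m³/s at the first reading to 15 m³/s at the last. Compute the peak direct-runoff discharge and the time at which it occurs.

Q_p = 68.85 m³/s at t = 9 h

Subtracting baseflow gives direct-runoff ordinates: 0.00, 1.54, 3.08, 7.62, 24.15, 30.69, 39.23, 39.77, 53.31, 68.85, 54.38, 42.92, 34.46, 0.00 m³/s.
The maximum is 68.85 m³/s, occurring at the reading for t = 9 h.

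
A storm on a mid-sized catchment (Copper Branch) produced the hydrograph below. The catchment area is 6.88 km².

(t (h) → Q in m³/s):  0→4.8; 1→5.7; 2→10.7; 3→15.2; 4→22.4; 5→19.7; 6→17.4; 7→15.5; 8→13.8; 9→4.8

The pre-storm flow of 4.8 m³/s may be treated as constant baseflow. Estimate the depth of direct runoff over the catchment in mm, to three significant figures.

d ≈ 42.9 mm

Direct runoff: 0.0, 0.9, 5.9, 10.4, 17.6, 14.9, 12.6, 10.7, 9.0, 0.0 m³/s; ΣQ_DR = 82.00 m³/s.
V = ΣQ_DR · Δt = 82.00 × 3600 s = 2.952 × 10^5 m³.
Over A = 6.88 km², depth = V / A = 42.9 mm.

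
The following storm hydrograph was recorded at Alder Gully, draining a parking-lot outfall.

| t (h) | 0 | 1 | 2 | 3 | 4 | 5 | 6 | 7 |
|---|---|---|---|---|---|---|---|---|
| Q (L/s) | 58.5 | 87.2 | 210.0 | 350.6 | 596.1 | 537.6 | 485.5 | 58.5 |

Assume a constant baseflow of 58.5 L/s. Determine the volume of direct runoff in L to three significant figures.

Direct-runoff ordinates (Q − Q_b): 0.0, 28.7, 151.5, 292.1, 537.6, 479.1, 427.0, 0.0 L/s.
ΣQ_DR = 1916 L/s.
With Δt = 1 h = 3600 s, V = ΣQ_DR · Δt = 1916 × 3600 = 6.90 × 10^6 L.

V ≈ 6.90 × 10^6 L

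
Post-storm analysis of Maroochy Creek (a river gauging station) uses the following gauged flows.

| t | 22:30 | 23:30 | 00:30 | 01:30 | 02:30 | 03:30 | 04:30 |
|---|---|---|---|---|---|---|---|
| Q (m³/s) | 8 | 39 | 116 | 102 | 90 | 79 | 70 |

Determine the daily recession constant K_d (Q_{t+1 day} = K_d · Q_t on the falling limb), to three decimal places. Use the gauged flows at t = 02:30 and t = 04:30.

Between t = 02:30 and t = 04:30 the flow falls from 90 to 70 m³/s over 2×1 h = 2 h.
Per-interval ratio K = (70/90)^(1/2) = 0.8819; K_d = K^(24/1) = 0.049.

K_d ≈ 0.049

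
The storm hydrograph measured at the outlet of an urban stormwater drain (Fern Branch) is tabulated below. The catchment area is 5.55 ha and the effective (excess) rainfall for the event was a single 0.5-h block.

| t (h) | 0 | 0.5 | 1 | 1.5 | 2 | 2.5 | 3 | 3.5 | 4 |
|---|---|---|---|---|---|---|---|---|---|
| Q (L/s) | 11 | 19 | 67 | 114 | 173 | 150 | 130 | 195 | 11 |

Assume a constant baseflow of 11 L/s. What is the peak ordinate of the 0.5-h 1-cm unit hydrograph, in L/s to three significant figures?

Direct runoff: 0.0, 8.0, 56.0, 103.0, 162.0, 139.0, 119.0, 184.0, 0.0 L/s; ΣQ_DR = 771.0 L/s, peak = 184.0 L/s.
Runoff depth d = ΣQ_DR·Δt / A = 771.0 × 1800 / (5.55 ha) = 25.01 mm.
The 1-cm UH is the DRH scaled by (10 mm)/d, so U_p = 184.0 × 10/25.01 = 73.6 L/s.

U_p ≈ 73.6 L/s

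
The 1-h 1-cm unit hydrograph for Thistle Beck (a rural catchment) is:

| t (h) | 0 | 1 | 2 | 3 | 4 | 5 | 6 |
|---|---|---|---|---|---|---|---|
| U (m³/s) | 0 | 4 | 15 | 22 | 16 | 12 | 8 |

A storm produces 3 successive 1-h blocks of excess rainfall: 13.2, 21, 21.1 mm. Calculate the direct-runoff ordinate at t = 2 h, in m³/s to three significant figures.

Q ≈ 28.2 m³/s

By discrete convolution, Q_j = Σ (P_i / 10 mm) · U_{j−i}.
At t = 2 h (j=2): Q = (13.2/10)·15 + (21/10)·4 + (21.1/10)·0 = 28.2 m³/s.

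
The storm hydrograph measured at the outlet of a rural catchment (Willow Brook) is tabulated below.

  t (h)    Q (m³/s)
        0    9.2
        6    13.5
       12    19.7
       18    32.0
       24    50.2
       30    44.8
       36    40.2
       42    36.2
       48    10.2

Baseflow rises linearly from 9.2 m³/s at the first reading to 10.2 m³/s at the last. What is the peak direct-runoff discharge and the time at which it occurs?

Q_p = 40.50 m³/s at t = 24 h

Subtracting baseflow gives direct-runoff ordinates: 0.00, 4.17, 10.25, 22.43, 40.50, 34.98, 30.25, 26.12, 0.00 m³/s.
The maximum is 40.50 m³/s, occurring at the reading for t = 24 h.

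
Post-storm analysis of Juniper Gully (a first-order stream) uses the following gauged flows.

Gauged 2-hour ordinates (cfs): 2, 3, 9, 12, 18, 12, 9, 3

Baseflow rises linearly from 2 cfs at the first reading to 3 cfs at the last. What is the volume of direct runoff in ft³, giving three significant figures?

V ≈ 3.46 × 10^5 ft³

Direct-runoff ordinates (Q − Q_b): 0.00, 0.86, 6.71, 9.57, 15.43, 9.29, 6.14, 0.00 cfs.
ΣQ_DR = 48.00 cfs.
With Δt = 2 h = 7200 s, V = ΣQ_DR · Δt = 48.00 × 7200 = 3.46 × 10^5 ft³.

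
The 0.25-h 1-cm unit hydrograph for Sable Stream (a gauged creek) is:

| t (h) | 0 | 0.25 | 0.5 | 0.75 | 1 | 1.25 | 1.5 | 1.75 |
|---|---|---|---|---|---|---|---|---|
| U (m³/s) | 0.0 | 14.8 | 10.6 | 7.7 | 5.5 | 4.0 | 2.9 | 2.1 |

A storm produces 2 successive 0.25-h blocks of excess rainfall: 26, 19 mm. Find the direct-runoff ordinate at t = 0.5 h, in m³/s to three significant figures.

By discrete convolution, Q_j = Σ (P_i / 10 mm) · U_{j−i}.
At t = 0.5 h (j=2): Q = (26/10)·10.6 + (19/10)·14.8 = 55.7 m³/s.

Q ≈ 55.7 m³/s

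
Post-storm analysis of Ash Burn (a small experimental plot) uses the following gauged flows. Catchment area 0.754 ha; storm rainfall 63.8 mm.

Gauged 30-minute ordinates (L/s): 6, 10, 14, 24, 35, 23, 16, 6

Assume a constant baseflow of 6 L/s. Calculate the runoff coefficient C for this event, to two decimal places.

ΣQ_DR = 86.00 L/s; V = ΣQ_DR·Δt = 1.548 × 10^5 L.
Runoff depth d = V / A = 20.53 mm.
C = d / P = 20.53 / 63.8 = 0.32.

C ≈ 0.32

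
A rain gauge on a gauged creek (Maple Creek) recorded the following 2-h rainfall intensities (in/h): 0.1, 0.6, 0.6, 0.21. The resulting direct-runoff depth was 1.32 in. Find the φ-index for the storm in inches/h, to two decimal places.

φ ≈ 0.27 in/h

Only the 2 blocks with intensity above φ contribute runoff: 0.6, 0.6 in/h.
Σ(I−φ)·Δt = d  ⇒  (0.6+0.6 − 2φ)·2 = 1.32
φ = (1.200 − 1.32/2) / 2 = 0.27 in/h.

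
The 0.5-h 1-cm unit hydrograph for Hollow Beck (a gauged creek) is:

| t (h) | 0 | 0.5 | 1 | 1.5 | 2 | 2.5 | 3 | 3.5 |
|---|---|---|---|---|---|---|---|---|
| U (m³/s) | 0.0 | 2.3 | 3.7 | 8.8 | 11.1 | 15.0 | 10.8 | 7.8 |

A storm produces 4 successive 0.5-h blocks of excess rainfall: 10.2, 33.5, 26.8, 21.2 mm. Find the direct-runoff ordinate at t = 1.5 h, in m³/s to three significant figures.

Q ≈ 27.5 m³/s

By discrete convolution, Q_j = Σ (P_i / 10 mm) · U_{j−i}.
At t = 1.5 h (j=3): Q = (10.2/10)·8.8 + (33.5/10)·3.7 + (26.8/10)·2.3 + (21.2/10)·0.0 = 27.5 m³/s.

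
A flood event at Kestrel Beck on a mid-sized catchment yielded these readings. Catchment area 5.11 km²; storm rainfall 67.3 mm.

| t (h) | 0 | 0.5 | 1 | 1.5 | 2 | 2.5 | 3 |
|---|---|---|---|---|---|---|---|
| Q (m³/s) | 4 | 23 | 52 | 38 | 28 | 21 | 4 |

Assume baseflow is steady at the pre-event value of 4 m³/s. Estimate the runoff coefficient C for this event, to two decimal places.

ΣQ_DR = 142.0 m³/s; V = ΣQ_DR·Δt = 2.556 × 10^5 m³.
Runoff depth d = V / A = 50.02 mm.
C = d / P = 50.02 / 67.3 = 0.74.

C ≈ 0.74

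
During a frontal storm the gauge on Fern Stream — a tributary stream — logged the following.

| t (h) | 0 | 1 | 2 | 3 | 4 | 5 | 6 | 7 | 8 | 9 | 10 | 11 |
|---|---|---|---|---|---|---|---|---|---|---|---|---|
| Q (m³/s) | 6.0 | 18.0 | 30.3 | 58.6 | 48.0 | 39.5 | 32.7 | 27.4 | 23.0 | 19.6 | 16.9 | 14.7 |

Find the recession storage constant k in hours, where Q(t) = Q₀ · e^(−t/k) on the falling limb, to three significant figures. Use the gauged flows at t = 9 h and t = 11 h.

k ≈ 6.95 h

On the falling limb, Q drops from 19.6 to 14.7 m³/s between t = 9 h and t = 11 h (Δt = 2 h).
k = −Δt / ln(Q₂/Q₁) = −2 / ln(14.7/19.6) = 6.95 h.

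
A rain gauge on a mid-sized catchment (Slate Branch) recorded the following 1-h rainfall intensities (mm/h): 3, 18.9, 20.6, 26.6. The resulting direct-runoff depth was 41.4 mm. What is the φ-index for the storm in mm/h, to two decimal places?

φ ≈ 8.23 mm/h

Only the 3 blocks with intensity above φ contribute runoff: 18.9, 20.6, 26.6 mm/h.
Σ(I−φ)·Δt = d  ⇒  (18.9+20.6+26.6 − 3φ)·1 = 41.4
φ = (66.10 − 41.4/1) / 3 = 8.23 mm/h.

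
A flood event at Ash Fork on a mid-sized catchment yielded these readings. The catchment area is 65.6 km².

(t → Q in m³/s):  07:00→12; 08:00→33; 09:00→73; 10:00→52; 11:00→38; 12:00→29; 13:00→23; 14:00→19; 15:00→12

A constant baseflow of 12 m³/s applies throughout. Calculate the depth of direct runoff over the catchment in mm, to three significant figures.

Direct runoff: 0.0, 21.0, 61.0, 40.0, 26.0, 17.0, 11.0, 7.0, 0.0 m³/s; ΣQ_DR = 183.0 m³/s.
V = ΣQ_DR · Δt = 183.0 × 3600 s = 6.588 × 10^5 m³.
Over A = 65.6 km², depth = V / A = 10.0 mm.

d ≈ 10.0 mm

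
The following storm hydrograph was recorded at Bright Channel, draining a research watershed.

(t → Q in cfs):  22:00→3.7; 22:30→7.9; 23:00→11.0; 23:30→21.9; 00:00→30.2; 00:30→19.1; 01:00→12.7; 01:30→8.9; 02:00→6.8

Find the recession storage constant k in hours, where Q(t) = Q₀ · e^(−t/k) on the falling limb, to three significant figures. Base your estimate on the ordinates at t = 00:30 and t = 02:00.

On the falling limb, Q drops from 19.1 to 6.8 cfs between t = 00:30 and t = 02:00 (Δt = 1.5 h).
k = −Δt / ln(Q₂/Q₁) = −1.5 / ln(6.8/19.1) = 1.45 h.

k ≈ 1.45 h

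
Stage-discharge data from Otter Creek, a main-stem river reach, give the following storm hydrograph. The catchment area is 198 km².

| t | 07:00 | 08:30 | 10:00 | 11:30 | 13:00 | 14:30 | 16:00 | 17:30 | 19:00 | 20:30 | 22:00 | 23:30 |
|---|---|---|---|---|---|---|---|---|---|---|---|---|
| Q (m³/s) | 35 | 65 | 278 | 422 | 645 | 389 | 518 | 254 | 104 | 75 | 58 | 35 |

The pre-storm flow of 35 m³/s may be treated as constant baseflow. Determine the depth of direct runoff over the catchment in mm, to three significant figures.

Direct runoff: 0.0, 30.0, 243.0, 387.0, 610.0, 354.0, 483.0, 219.0, 69.0, 40.0, 23.0, 0.0 m³/s; ΣQ_DR = 2458 m³/s.
V = ΣQ_DR · Δt = 2458 × 5400 s = 1.327 × 10^7 m³.
Over A = 198 km², depth = V / A = 67.0 mm.

d ≈ 67.0 mm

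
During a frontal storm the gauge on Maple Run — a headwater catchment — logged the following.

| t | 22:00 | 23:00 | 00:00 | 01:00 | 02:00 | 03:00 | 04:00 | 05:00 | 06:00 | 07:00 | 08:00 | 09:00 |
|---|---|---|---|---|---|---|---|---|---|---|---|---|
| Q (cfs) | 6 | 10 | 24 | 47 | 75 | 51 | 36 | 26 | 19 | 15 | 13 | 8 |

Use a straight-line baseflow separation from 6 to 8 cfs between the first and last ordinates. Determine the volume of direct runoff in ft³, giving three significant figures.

Direct-runoff ordinates (Q − Q_b): 0.00, 3.82, 17.64, 40.45, 68.27, 44.09, 28.91, 18.73, 11.55, 7.36, 5.18, 0.00 cfs.
ΣQ_DR = 246.0 cfs.
With Δt = 1 h = 3600 s, V = ΣQ_DR · Δt = 246.0 × 3600 = 8.86 × 10^5 ft³.

V ≈ 8.86 × 10^5 ft³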